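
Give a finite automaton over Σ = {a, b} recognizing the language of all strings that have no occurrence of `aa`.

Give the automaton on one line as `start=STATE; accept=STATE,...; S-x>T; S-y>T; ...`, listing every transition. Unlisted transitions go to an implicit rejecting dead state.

Track partial matches of the forbidden pattern `aa`. State q2 is a dead state reached once `aa` has occurred; every other state accepts. q0 means no part of `aa` is currently matched.
        a   b  
>* q0   q1  q0 
 * q1   q2  q0 
   q2   q2  q2 
(> = start, * = accepting)

start=q0; accept=q0,q1; q0-a>q1; q0-b>q0; q1-a>q2; q1-b>q0; q2-a>q2; q2-b>q2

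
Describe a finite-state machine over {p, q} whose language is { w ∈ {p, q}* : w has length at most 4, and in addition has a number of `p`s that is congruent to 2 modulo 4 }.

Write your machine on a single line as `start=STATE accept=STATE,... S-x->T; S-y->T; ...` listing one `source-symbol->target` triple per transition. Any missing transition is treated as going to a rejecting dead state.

Run two small machines in parallel and take their product. The first has 6 states tracking the input length, saturating at 5; the second has 4 states tracking the count of `p`s modulo 4. A product state is a pair (one from each), accepting exactly when both do. After merging equivalent states the machine shrinks.
A 10-state machine:
       p  q 
>  A   B  C 
   B   D  E 
   C   E  F 
 * D   G  H 
   E   H  I 
   F   I  G 
   G   G  G 
 * H   G  J 
   I   J  G 
 * J   G  G 
(> = start, * = accepting)

start=A; accept=D,H,J; A-p->B; A-q->C; B-p->D; B-q->E; C-p->E; C-q->F; D-p->G; D-q->H; E-p->H; E-q->I; F-p->I; F-q->G; G-p->G; G-q->G; H-p->G; H-q->J; I-p->J; I-q->G; J-p->G; J-q->G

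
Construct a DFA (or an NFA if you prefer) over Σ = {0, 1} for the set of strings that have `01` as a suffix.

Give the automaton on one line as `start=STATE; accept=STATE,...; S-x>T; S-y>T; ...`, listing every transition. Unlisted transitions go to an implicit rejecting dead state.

Remember how much of `01` the current input suffix matches. State q0 means no match yet; q1 means the last symbol is `0`; q2 means the last 2 symbols are `01`. Only q2 accepts. On a mismatch, fall back to the longest proper suffix that is still a prefix of `01`.
A 3-state machine:
        0   1  
>  q0   q1  q0 
   q1   q1  q2 
 * q2   q1  q0 
(> = start, * = accepting)

start=q0; accept=q2; q0-0>q1; q0-1>q0; q1-0>q1; q1-1>q2; q2-0>q1; q2-1>q0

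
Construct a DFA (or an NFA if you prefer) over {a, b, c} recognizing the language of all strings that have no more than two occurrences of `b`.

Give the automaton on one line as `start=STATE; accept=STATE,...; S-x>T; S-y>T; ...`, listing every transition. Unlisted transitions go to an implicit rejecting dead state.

start=s0; accept=s0,s1,s2; s0-a>s0; s0-b>s1; s0-c>s0; s1-a>s1; s1-b>s2; s1-c>s1; s2-a>s2; s2-b>s3; s2-c>s2; s3-a>s3; s3-b>s3; s3-c>s3

Only the number of `b`s matters, and only up to 3. Make a chain s0 → s1 → s2 → s3 advanced by each `b` (with s3 absorbing); every other symbol self-loops. The accepting set is {s0, s1, s2}.
4 states suffice.
        a   b   c  
>* s0   s0  s1  s0 
 * s1   s1  s2  s1 
 * s2   s2  s3  s2 
   s3   s3  s3  s3 
(> = start, * = accepting)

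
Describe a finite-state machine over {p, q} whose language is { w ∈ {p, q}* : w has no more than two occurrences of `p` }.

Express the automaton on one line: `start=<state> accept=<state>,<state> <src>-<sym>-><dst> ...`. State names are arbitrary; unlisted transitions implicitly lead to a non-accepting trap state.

Count `p`s, saturating at 3: states s0 through s2 mean 0 through 2 `p`s seen; s3 means more than 2. Each `p` increments (capped at s3); other symbols loop. Accept from {s0, s1, s2}.
4 states suffice.
        p   q  
>* s0   s1  s0 
 * s1   s2  s1 
 * s2   s3  s2 
   s3   s3  s3 
(> = start, * = accepting)

start=s0 accept=s0,s1,s2 s0-p->s1 s0-q->s0 s1-p->s2 s1-q->s1 s2-p->s3 s2-q->s2 s3-p->s3 s3-q->s3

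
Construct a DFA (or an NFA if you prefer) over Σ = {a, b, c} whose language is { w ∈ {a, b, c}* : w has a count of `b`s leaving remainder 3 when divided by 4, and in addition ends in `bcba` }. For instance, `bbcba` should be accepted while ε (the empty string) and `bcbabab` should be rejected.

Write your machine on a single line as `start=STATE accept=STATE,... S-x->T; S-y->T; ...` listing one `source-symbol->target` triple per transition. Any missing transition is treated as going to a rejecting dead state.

Run two small machines in parallel and take their product. The first has 4 states tracking the count of `b`s modulo 4; the second has 5 states tracking how much of the suffix `bcba` has currently been matched. A product state is a pair (one from each), accepting exactly when both do.
20 states suffice.
          a    b    c  
>  S0     S0   S1   S0 
   S1     S2   S3   S4 
   S2     S2   S3   S2 
   S3     S5   S6   S7 
   S4     S2   S8   S2 
   S5     S5   S6   S5 
   S6     S9  S10  S11 
   S7     S5  S12   S5 
   S8    S13   S6   S7 
   S9     S9  S10   S9 
   S10    S0   S1  S14 
   S11    S9  S15   S9 
   S12   S16  S10  S11 
   S13    S5   S6   S5 
   S14    S0  S17   S0 
   S15   S18   S1  S14 
 * S16    S9  S10   S9 
   S17   S19   S3   S4 
   S18    S0   S1   S0 
   S19    S2   S3   S2 
(> = start, * = accepting)

start=S0; accept=S16; S0-a->S0; S0-b->S1; S0-c->S0; S1-a->S2; S1-b->S3; S1-c->S4; S2-a->S2; S2-b->S3; S2-c->S2; S3-a->S5; S3-b->S6; S3-c->S7; S4-a->S2; S4-b->S8; S4-c->S2; S5-a->S5; S5-b->S6; S5-c->S5; S6-a->S9; S6-b->S10; S6-c->S11; S7-a->S5; S7-b->S12; S7-c->S5; S8-a->S13; S8-b->S6; S8-c->S7; S9-a->S9; S9-b->S10; S9-c->S9; S10-a->S0; S10-b->S1; S10-c->S14; S11-a->S9; S11-b->S15; S11-c->S9; S12-a->S16; S12-b->S10; S12-c->S11; S13-a->S5; S13-b->S6; S13-c->S5; S14-a->S0; S14-b->S17; S14-c->S0; S15-a->S18; S15-b->S1; S15-c->S14; S16-a->S9; S16-b->S10; S16-c->S9; S17-a->S19; S17-b->S3; S17-c->S4; S18-a->S0; S18-b->S1; S18-c->S0; S19-a->S2; S19-b->S3; S19-c->S2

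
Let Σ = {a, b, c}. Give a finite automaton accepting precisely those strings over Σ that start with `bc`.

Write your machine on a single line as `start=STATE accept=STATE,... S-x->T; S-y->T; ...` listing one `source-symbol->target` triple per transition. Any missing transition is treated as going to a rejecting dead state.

start=S0; accept=S2; S0-a->S3; S0-b->S1; S0-c->S3; S1-a->S3; S1-b->S3; S1-c->S2; S2-a->S2; S2-b->S2; S2-c->S2; S3-a->S3; S3-b->S3; S3-c->S3

Walk along `bc` while the input agrees: from S0 take `b` to S1, and so on. Any deviation drops to the rejecting sink S3. Once S2 is reached the prefix is confirmed and every continuation is accepted.
        a   b   c  
>  S0   S3  S1  S3 
   S1   S3  S3  S2 
 * S2   S2  S2  S2 
   S3   S3  S3  S3 
(> = start, * = accepting)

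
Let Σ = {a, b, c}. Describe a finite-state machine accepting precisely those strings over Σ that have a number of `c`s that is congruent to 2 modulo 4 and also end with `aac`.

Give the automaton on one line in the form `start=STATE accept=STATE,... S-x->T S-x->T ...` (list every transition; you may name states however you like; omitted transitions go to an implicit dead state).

Handle the two conditions separately and then intersect. One (4 states) tracks the count of `c`s modulo 4; the other (4 states) tracks how much of the suffix `aac` has currently been matched. Each combined state is a pair, one component from each; accept when both components accept. After merging equivalent states the machine shrinks.
With 7 states:
        a   b   c  
>  S0   S0  S0  S1 
   S1   S2  S1  S3 
   S2   S4  S1  S3 
   S3   S3  S3  S5 
   S4   S4  S1  S6 
   S5   S5  S5  S0 
 * S6   S3  S3  S5 
(> = start, * = accepting)

start=S0 accept=S6 S0-a->S0 S0-b->S0 S0-c->S1 S1-a->S2 S1-b->S1 S1-c->S3 S2-a->S4 S2-b->S1 S2-c->S3 S3-a->S3 S3-b->S3 S3-c->S5 S4-a->S4 S4-b->S1 S4-c->S6 S5-a->S5 S5-b->S5 S5-c->S0 S6-a->S3 S6-b->S3 S6-c->S5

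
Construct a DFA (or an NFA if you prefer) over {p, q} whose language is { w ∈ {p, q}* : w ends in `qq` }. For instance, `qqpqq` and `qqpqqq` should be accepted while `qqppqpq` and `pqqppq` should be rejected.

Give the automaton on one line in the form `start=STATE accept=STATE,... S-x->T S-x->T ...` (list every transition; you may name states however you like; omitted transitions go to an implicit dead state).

Remember how much of `qq` the current input suffix matches. State A means no match yet; B means the last symbol is `q`; C means the last 2 symbols are `qq`. Only C accepts. On a mismatch, fall back to the longest proper suffix that is still a prefix of `qq`.
3 states suffice.
       p  q 
>  A   A  B 
   B   A  C 
 * C   A  C 
(> = start, * = accepting)

start=A accept=C A-p->A A-q->B B-p->A B-q->C C-p->A C-q->C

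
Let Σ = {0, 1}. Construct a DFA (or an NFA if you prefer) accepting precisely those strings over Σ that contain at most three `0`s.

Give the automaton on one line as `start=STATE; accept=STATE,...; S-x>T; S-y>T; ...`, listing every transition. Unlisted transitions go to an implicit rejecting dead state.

Only the number of `0`s matters, and only up to 4. Make a chain q0 → q1 → q2 → q3 → q4 advanced by each `0` (with q4 absorbing); every other symbol self-loops. The accepting set is {q0, q1, q2, q3}.
With 5 states:
        0   1  
>* q0   q1  q0 
 * q1   q2  q1 
 * q2   q3  q2 
 * q3   q4  q3 
   q4   q4  q4 
(> = start, * = accepting)

start=q0; accept=q0,q1,q2,q3; q0-0>q1; q0-1>q0; q1-0>q2; q1-1>q1; q2-0>q3; q2-1>q2; q3-0>q4; q3-1>q3; q4-0>q4; q4-1>q4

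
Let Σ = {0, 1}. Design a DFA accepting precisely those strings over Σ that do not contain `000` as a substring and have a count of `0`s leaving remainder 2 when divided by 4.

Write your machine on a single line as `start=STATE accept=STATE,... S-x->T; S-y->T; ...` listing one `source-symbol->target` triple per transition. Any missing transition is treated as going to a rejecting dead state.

Handle the two conditions separately and then intersect. The first has 4 states tracking partial matches of the forbidden pattern `000`; the second has 4 states tracking the count of `0`s modulo 4. A product state is a pair (one from each), accepting exactly when both do.
A 16-state machine:
          0    1  
>  q0     q1   q0 
   q1     q2   q3 
 * q2     q4   q5 
   q3     q6   q3 
   q4     q7   q4 
 * q5     q8   q5 
 * q6     q9   q5 
   q7    q10   q7 
   q8    q11  q12 
   q9     q7  q12 
   q10   q13  q10 
   q11   q10   q0 
   q12   q14  q12 
   q13    q4  q13 
   q14   q15   q0 
   q15   q13   q3 
(> = start, * = accepting)

start=q0; accept=q2,q5,q6; q0-0->q1; q0-1->q0; q1-0->q2; q1-1->q3; q2-0->q4; q2-1->q5; q3-0->q6; q3-1->q3; q4-0->q7; q4-1->q4; q5-0->q8; q5-1->q5; q6-0->q9; q6-1->q5; q7-0->q10; q7-1->q7; q8-0->q11; q8-1->q12; q9-0->q7; q9-1->q12; q10-0->q13; q10-1->q10; q11-0->q10; q11-1->q0; q12-0->q14; q12-1->q12; q13-0->q4; q13-1->q13; q14-0->q15; q14-1->q0; q15-0->q13; q15-1->q3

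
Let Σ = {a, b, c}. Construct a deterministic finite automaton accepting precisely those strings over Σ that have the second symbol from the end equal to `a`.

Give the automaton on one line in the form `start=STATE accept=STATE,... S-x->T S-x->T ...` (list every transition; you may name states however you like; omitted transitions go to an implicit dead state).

A DFA must remember the last 2 symbols (since which symbol is second-to-last isn't known until the input ends). Use one state per possible window of the last ≤2 symbols; accept from those whose window starts with `a`.
A 13-state machine:
          a    b    c  
>  q0     q1   q2   q3 
   q1     q4   q5   q6 
   q2     q7   q8   q9 
   q3    q10  q11  q12 
 * q4     q4   q5   q6 
 * q5     q7   q8   q9 
 * q6    q10  q11  q12 
   q7     q4   q5   q6 
   q8     q7   q8   q9 
   q9    q10  q11  q12 
   q10    q4   q5   q6 
   q11    q7   q8   q9 
   q12   q10  q11  q12 
(> = start, * = accepting)

start=q0 accept=q4,q5,q6 q0-a->q1 q0-b->q2 q0-c->q3 q1-a->q4 q1-b->q5 q1-c->q6 q2-a->q7 q2-b->q8 q2-c->q9 q3-a->q10 q3-b->q11 q3-c->q12 q4-a->q4 q4-b->q5 q4-c->q6 q5-a->q7 q5-b->q8 q5-c->q9 q6-a->q10 q6-b->q11 q6-c->q12 q7-a->q4 q7-b->q5 q7-c->q6 q8-a->q7 q8-b->q8 q8-c->q9 q9-a->q10 q9-b->q11 q9-c->q12 q10-a->q4 q10-b->q5 q10-c->q6 q11-a->q7 q11-b->q8 q11-c->q9 q12-a->q10 q12-b->q11 q12-c->q12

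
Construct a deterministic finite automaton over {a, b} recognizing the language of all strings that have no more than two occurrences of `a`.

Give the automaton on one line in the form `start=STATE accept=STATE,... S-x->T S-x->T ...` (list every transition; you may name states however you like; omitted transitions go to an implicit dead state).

start=q0 accept=q0,q1,q2 q0-a->q1 q0-b->q0 q1-a->q2 q1-b->q1 q2-a->q3 q2-b->q2 q3-a->q3 q3-b->q3

Only the number of `a`s matters, and only up to 3. Make a chain q0 → q1 → q2 → q3 advanced by each `a` (with q3 absorbing); every other symbol self-loops. The accepting set is {q0, q1, q2}.
A 4-state machine:
        a   b  
>* q0   q1  q0 
 * q1   q2  q1 
 * q2   q3  q2 
   q3   q3  q3 
(> = start, * = accepting)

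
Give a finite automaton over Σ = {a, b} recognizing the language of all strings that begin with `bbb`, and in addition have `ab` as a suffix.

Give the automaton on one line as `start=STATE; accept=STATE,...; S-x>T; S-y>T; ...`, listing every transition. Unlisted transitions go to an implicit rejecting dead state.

start=S0; accept=S6; S0-a>S1; S0-b>S2; S1-a>S1; S1-b>S1; S2-a>S1; S2-b>S3; S3-a>S1; S3-b>S4; S4-a>S5; S4-b>S4; S5-a>S5; S5-b>S6; S6-a>S5; S6-b>S4

Build one automaton per condition and run them in lockstep. One (5 states) tracks whether the input so far still matches the prefix `bbb`; the other (3 states) tracks how much of the suffix `ab` has currently been matched. Each combined state is a pair, one component from each; accept when both components accept. Minimizing collapses redundant product states.
        a   b  
>  S0   S1  S2 
   S1   S1  S1 
   S2   S1  S3 
   S3   S1  S4 
   S4   S5  S4 
   S5   S5  S6 
 * S6   S5  S4 
(> = start, * = accepting)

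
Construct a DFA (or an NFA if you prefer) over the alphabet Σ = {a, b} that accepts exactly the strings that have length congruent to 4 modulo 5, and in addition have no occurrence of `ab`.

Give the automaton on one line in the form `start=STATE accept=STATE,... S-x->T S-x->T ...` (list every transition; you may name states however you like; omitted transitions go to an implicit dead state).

start=s0 accept=s8,s9 s0-a->s1 s0-b->s2 s1-a->s3 s1-b->s4 s2-a->s3 s2-b->s5 s3-a->s6 s3-b->s4 s4-a->s4 s4-b->s4 s5-a->s6 s5-b->s7 s6-a->s8 s6-b->s4 s7-a->s8 s7-b->s9 s8-a->s10 s8-b->s4 s9-a->s10 s9-b->s0 s10-a->s1 s10-b->s4

Build one automaton per condition and run them in lockstep. One (5 states) tracks the input length modulo 5; the other (3 states) tracks partial matches of the forbidden pattern `ab`. Each combined state is a pair, one component from each; accept when both components accept. After merging equivalent states the machine shrinks.
With 11 states:
          a    b  
>  s0     s1   s2 
   s1     s3   s4 
   s2     s3   s5 
   s3     s6   s4 
   s4     s4   s4 
   s5     s6   s7 
   s6     s8   s4 
   s7     s8   s9 
 * s8    s10   s4 
 * s9    s10   s0 
   s10    s1   s4 
(> = start, * = accepting)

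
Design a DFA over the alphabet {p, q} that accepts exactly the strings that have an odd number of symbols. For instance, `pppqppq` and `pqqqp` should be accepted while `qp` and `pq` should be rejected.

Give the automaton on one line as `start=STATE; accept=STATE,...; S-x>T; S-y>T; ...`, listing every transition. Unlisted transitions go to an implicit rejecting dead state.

Count input length modulo 2: every symbol advances one step around the cycle A → B → A. Accept at B.
A 2-state machine:
       p  q 
>  A   B  B 
 * B   A  A 
(> = start, * = accepting)

start=A; accept=B; A-p>B; A-q>B; B-p>A; B-q>A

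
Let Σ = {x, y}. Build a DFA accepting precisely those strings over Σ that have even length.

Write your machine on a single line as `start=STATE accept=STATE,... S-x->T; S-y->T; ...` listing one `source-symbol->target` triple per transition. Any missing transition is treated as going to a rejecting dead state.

Only the length mod 2 matters, so use a 2-cycle: from any state, every input symbol moves to the next state, wrapping q1 back to q0. Mark q0 accepting.
A 2-state machine:
        x   y  
>* q0   q1  q1 
   q1   q0  q0 
(> = start, * = accepting)

start=q0; accept=q0; q0-x->q1; q0-y->q1; q1-x->q0; q1-y->q0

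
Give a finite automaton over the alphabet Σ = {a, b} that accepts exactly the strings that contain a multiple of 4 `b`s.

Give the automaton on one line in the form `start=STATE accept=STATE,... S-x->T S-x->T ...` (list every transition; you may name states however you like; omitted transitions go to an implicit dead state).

Keep the running count of `b`s modulo 4: each `b` advances along the cycle q0 → q1 → q2 → q3 → q0 while other symbols loop. Accept at q0.
        a   b  
>* q0   q0  q1 
   q1   q1  q2 
   q2   q2  q3 
   q3   q3  q0 
(> = start, * = accepting)

start=q0 accept=q0 q0-a->q0 q0-b->q1 q1-a->q1 q1-b->q2 q2-a->q2 q2-b->q3 q3-a->q3 q3-b->q0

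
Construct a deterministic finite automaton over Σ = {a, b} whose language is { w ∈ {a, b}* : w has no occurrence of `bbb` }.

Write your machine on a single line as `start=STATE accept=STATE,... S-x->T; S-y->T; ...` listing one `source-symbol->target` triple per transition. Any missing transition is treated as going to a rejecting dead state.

start=S0; accept=S0,S1,S2; S0-a->S0; S0-b->S1; S1-a->S0; S1-b->S2; S2-a->S0; S2-b->S3; S3-a->S3; S3-b->S3

Track partial matches of the forbidden pattern `bbb`. State S3 is a dead state reached once `bbb` has occurred; every other state accepts. S0 means no part of `bbb` is currently matched.
With 4 states:
        a   b  
>* S0   S0  S1 
 * S1   S0  S2 
 * S2   S0  S3 
   S3   S3  S3 
(> = start, * = accepting)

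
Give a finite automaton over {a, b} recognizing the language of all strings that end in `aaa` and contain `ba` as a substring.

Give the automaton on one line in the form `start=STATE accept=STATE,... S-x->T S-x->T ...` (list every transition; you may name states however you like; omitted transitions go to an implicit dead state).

start=q0 accept=q4 q0-a->q0 q0-b->q1 q1-a->q2 q1-b->q1 q2-a->q3 q2-b->q1 q3-a->q4 q3-b->q1 q4-a->q4 q4-b->q1

Run two small machines in parallel and take their product. One (4 states) tracks how much of the suffix `aaa` has currently been matched; the other (3 states) tracks whether and how much of `ba` has been seen. Each combined state is a pair, one component from each; accept when both components accept. After merging equivalent states the machine shrinks.
With 5 states:
        a   b  
>  q0   q0  q1 
   q1   q2  q1 
   q2   q3  q1 
   q3   q4  q1 
 * q4   q4  q1 
(> = start, * = accepting)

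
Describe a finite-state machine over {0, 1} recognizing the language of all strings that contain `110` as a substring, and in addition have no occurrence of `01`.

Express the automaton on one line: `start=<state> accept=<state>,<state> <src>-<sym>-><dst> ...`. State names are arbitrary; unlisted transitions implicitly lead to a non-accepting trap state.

Build one automaton per condition and run them in lockstep. One (4 states) tracks whether and how much of `110` has been seen; the other (3 states) tracks partial matches of the forbidden pattern `01`. Each combined state is a pair, one component from each; accept when both components accept. Minimizing collapses redundant product states.
5 states suffice.
        0   1  
>  s0   s1  s2 
   s1   s1  s1 
   s2   s1  s3 
   s3   s4  s3 
 * s4   s4  s1 
(> = start, * = accepting)

start=s0 accept=s4 s0-0->s1 s0-1->s2 s1-0->s1 s1-1->s1 s2-0->s1 s2-1->s3 s3-0->s4 s3-1->s3 s4-0->s4 s4-1->s1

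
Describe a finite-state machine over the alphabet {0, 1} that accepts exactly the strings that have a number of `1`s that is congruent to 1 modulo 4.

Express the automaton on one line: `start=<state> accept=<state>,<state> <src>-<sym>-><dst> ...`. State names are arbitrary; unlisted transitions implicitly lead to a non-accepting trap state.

The only thing that matters is how many `1`s have appeared, reduced mod 4. Use one state per residue: S0 for 0, …, S3 for 3. Reading `1` moves to the next residue; anything else stays put. S1 is accepting.
With 4 states:
        0   1  
>  S0   S0  S1 
 * S1   S1  S2 
   S2   S2  S3 
   S3   S3  S0 
(> = start, * = accepting)

start=S0 accept=S1 S0-0->S0 S0-1->S1 S1-0->S1 S1-1->S2 S2-0->S2 S2-1->S3 S3-0->S3 S3-1->S0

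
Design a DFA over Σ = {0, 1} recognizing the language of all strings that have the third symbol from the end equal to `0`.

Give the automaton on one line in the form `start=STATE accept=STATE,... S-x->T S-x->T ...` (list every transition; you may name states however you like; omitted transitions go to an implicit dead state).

start=q0 accept=q7,q8,q9,q10 q0-0->q1 q0-1->q2 q1-0->q3 q1-1->q4 q2-0->q5 q2-1->q6 q3-0->q7 q3-1->q8 q4-0->q9 q4-1->q10 q5-0->q11 q5-1->q12 q6-0->q13 q6-1->q14 q7-0->q7 q7-1->q8 q8-0->q9 q8-1->q10 q9-0->q11 q9-1->q12 q10-0->q13 q10-1->q14 q11-0->q7 q11-1->q8 q12-0->q9 q12-1->q10 q13-0->q11 q13-1->q12 q14-0->q13 q14-1->q14

A DFA must remember the last 3 symbols (since which symbol is third-to-last isn't known until the input ends). Use one state per possible window of the last ≤3 symbols; accept from those whose window starts with `0`.
With 15 states:
          0    1  
>  q0     q1   q2 
   q1     q3   q4 
   q2     q5   q6 
   q3     q7   q8 
   q4     q9  q10 
   q5    q11  q12 
   q6    q13  q14 
 * q7     q7   q8 
 * q8     q9  q10 
 * q9    q11  q12 
 * q10   q13  q14 
   q11    q7   q8 
   q12    q9  q10 
   q13   q11  q12 
   q14   q13  q14 
(> = start, * = accepting)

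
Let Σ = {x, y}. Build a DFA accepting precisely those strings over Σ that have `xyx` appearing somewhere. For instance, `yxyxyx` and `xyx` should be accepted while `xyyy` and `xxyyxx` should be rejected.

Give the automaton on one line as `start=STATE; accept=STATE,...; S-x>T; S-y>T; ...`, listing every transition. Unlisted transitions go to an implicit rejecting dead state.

start=q0; accept=q3; q0-x>q1; q0-y>q0; q1-x>q1; q1-y>q2; q2-x>q3; q2-y>q0; q3-x>q3; q3-y>q3

Track how much of `xyx` has been matched so far: state q0 is no progress, q3 is the absorbing accept state reached once `xyx` has occurred. Intermediate states record partial matches; on a mismatch, fall back to the longest reusable overlap.
With 4 states:
        x   y  
>  q0   q1  q0 
   q1   q1  q2 
   q2   q3  q0 
 * q3   q3  q3 
(> = start, * = accepting)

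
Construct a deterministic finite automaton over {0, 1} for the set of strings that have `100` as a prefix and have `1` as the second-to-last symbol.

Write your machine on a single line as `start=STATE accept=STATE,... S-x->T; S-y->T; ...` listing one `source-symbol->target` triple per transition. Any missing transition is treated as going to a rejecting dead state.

start=S0; accept=S6,S7; S0-0->S1; S0-1->S2; S1-0->S1; S1-1->S1; S2-0->S3; S2-1->S1; S3-0->S4; S3-1->S1; S4-0->S4; S4-1->S5; S5-0->S6; S5-1->S7; S6-0->S4; S6-1->S5; S7-0->S6; S7-1->S7

Handle the two conditions separately and then intersect. The first has 5 states tracking whether the input so far still matches the prefix `100`; the second has 7 states tracking the last 2 symbols read. A product state is a pair (one from each), accepting exactly when both do. After merging equivalent states the machine shrinks.
        0   1  
>  S0   S1  S2 
   S1   S1  S1 
   S2   S3  S1 
   S3   S4  S1 
   S4   S4  S5 
   S5   S6  S7 
 * S6   S4  S5 
 * S7   S6  S7 
(> = start, * = accepting)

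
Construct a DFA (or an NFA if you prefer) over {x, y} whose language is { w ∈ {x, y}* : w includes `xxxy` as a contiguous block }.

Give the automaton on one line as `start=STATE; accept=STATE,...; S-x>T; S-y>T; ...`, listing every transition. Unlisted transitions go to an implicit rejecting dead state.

States q0..q3 record the length of the longest prefix of `xxxy` that matches the current input suffix. Reaching q4 means `xxxy` has been seen, and we stay there forever. Accept from q4.
With 5 states:
        x   y  
>  q0   q1  q0 
   q1   q2  q0 
   q2   q3  q0 
   q3   q3  q4 
 * q4   q4  q4 
(> = start, * = accepting)

start=q0; accept=q4; q0-x>q1; q0-y>q0; q1-x>q2; q1-y>q0; q2-x>q3; q2-y>q0; q3-x>q3; q3-y>q4; q4-x>q4; q4-y>q4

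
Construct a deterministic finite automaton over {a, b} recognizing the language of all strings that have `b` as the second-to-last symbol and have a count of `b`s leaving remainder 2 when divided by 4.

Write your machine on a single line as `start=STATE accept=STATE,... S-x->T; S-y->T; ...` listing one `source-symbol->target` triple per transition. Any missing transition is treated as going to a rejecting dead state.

start=s0; accept=s3,s5; s0-a->s0; s0-b->s1; s1-a->s2; s1-b->s3; s2-a->s2; s2-b->s4; s3-a->s5; s3-b->s6; s4-a->s5; s4-b->s6; s5-a->s7; s5-b->s6; s6-a->s6; s6-b->s0; s7-a->s7; s7-b->s6

Run two small machines in parallel and take their product. The first has 7 states tracking the last 2 symbols read; the second has 4 states tracking the count of `b`s modulo 4. A product state is a pair (one from each), accepting exactly when both do. Equivalent product states are then merged.
8 states suffice.
        a   b  
>  s0   s0  s1 
   s1   s2  s3 
   s2   s2  s4 
 * s3   s5  s6 
   s4   s5  s6 
 * s5   s7  s6 
   s6   s6  s0 
   s7   s7  s6 
(> = start, * = accepting)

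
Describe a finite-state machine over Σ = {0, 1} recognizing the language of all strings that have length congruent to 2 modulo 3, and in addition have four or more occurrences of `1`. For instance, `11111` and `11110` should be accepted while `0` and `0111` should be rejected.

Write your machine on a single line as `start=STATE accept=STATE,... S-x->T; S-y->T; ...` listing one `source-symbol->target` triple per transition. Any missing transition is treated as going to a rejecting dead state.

Handle the two conditions separately and then intersect. The first has 3 states tracking the input length modulo 3; the second has 6 states tracking the count of `1`s, saturating at 5. A product state is a pair (one from each), accepting exactly when both do. After merging equivalent states the machine shrinks.
          0    1  
>  s0     s1   s2 
   s1     s3   s4 
   s2     s4   s5 
   s3     s0   s6 
   s4     s6   s7 
   s5     s7   s8 
   s6     s2   s9 
   s7     s9  s10 
   s8    s10  s11 
   s9     s5  s12 
   s10   s12  s13 
   s11   s13  s13 
   s12    s8  s14 
 * s13   s14  s14 
   s14   s11  s11 
(> = start, * = accepting)

start=s0; accept=s13; s0-0->s1; s0-1->s2; s1-0->s3; s1-1->s4; s2-0->s4; s2-1->s5; s3-0->s0; s3-1->s6; s4-0->s6; s4-1->s7; s5-0->s7; s5-1->s8; s6-0->s2; s6-1->s9; s7-0->s9; s7-1->s10; s8-0->s10; s8-1->s11; s9-0->s5; s9-1->s12; s10-0->s12; s10-1->s13; s11-0->s13; s11-1->s13; s12-0->s8; s12-1->s14; s13-0->s14; s13-1->s14; s14-0->s11; s14-1->s11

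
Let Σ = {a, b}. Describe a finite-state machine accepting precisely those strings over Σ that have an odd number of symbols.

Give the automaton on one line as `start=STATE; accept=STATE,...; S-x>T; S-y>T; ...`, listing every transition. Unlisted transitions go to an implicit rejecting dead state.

Only the length mod 2 matters, so use a 2-cycle: from any state, every input symbol moves to the next state, wrapping q1 back to q0. Mark q1 accepting.
A 2-state machine:
        a   b  
>  q0   q1  q1 
 * q1   q0  q0 
(> = start, * = accepting)

start=q0; accept=q1; q0-a>q1; q0-b>q1; q1-a>q0; q1-b>q0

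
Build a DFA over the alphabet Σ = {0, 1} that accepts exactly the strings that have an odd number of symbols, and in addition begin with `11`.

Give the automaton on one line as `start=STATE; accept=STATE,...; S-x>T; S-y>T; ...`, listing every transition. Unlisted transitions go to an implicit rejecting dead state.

start=A; accept=F; A-0>B; A-1>C; B-0>D; B-1>D; C-0>D; C-1>E; D-0>B; D-1>B; E-0>F; E-1>F; F-0>E; F-1>E

Build one automaton per condition and run them in lockstep. One (2 states) tracks the input length modulo 2; the other (4 states) tracks whether the input so far still matches the prefix `11`. Each combined state is a pair, one component from each; accept when both components accept.
A 6-state machine:
       0  1 
>  A   B  C 
   B   D  D 
   C   D  E 
   D   B  B 
   E   F  F 
 * F   E  E 
(> = start, * = accepting)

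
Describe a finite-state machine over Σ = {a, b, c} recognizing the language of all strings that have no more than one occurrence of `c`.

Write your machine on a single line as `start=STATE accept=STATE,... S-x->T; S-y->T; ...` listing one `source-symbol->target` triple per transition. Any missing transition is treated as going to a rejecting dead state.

Only the number of `c`s matters, and only up to 2. Make a chain q0 → q1 → q2 advanced by each `c` (with q2 absorbing); every other symbol self-loops. The accepting set is {q0, q1}.
        a   b   c  
>* q0   q0  q0  q1 
 * q1   q1  q1  q2 
   q2   q2  q2  q2 
(> = start, * = accepting)

start=q0; accept=q0,q1; q0-a->q0; q0-b->q0; q0-c->q1; q1-a->q1; q1-b->q1; q1-c->q2; q2-a->q2; q2-b->q2; q2-c->q2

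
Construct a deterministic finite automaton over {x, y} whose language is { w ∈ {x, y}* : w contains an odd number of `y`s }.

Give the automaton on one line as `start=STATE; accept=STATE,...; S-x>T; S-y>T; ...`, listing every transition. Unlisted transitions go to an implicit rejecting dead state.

start=S0; accept=S1; S0-x>S0; S0-y>S1; S1-x>S1; S1-y>S0

Keep the running count of `y`s modulo 2: each `y` advances along the cycle S0 → S1 → S0 while other symbols loop. Accept at S1.
A 2-state machine:
        x   y  
>  S0   S0  S1 
 * S1   S1  S0 
(> = start, * = accepting)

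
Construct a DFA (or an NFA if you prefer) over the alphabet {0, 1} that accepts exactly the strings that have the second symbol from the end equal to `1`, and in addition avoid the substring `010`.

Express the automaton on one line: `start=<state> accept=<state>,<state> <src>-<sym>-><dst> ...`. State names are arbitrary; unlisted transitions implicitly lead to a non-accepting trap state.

start=q0 accept=q4,q5 q0-0->q1 q0-1->q2 q1-0->q1 q1-1->q3 q2-0->q4 q2-1->q5 q3-0->q6 q3-1->q5 q4-0->q1 q4-1->q3 q5-0->q4 q5-1->q5 q6-0->q6 q6-1->q6

Handle the two conditions separately and then intersect. One (7 states) tracks the last 2 symbols read; the other (4 states) tracks partial matches of the forbidden pattern `010`. Each combined state is a pair, one component from each; accept when both components accept. Equivalent product states are then merged.
With 7 states:
        0   1  
>  q0   q1  q2 
   q1   q1  q3 
   q2   q4  q5 
   q3   q6  q5 
 * q4   q1  q3 
 * q5   q4  q5 
   q6   q6  q6 
(> = start, * = accepting)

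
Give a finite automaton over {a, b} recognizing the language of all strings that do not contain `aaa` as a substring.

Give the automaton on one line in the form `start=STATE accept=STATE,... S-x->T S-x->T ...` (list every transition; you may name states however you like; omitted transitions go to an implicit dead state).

start=s0 accept=s0,s1,s2 s0-a->s1 s0-b->s0 s1-a->s2 s1-b->s0 s2-a->s3 s2-b->s0 s3-a->s3 s3-b->s3

Track partial matches of the forbidden pattern `aaa`. State s3 is a dead state reached once `aaa` has occurred; every other state accepts. s0 means no part of `aaa` is currently matched.
4 states suffice.
        a   b  
>* s0   s1  s0 
 * s1   s2  s0 
 * s2   s3  s0 
   s3   s3  s3 
(> = start, * = accepting)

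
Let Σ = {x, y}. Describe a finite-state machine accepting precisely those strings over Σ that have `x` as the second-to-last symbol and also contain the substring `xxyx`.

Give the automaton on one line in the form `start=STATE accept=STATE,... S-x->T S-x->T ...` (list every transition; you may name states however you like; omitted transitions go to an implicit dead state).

Handle the two conditions separately and then intersect. One (7 states) tracks the last 2 symbols read; the other (5 states) tracks whether and how much of `xxyx` has been seen. Each combined state is a pair, one component from each; accept when both components accept.
With 12 states:
          x    y  
>  q0     q1   q2 
   q1     q3   q4 
   q2     q5   q6 
   q3     q3   q7 
   q4     q5   q6 
   q5     q3   q4 
   q6     q5   q6 
   q7     q8   q6 
   q8     q9  q10 
 * q9     q9  q10 
 * q10    q8  q11 
   q11    q8  q11 
(> = start, * = accepting)

start=q0 accept=q9,q10 q0-x->q1 q0-y->q2 q1-x->q3 q1-y->q4 q2-x->q5 q2-y->q6 q3-x->q3 q3-y->q7 q4-x->q5 q4-y->q6 q5-x->q3 q5-y->q4 q6-x->q5 q6-y->q6 q7-x->q8 q7-y->q6 q8-x->q9 q8-y->q10 q9-x->q9 q9-y->q10 q10-x->q8 q10-y->q11 q11-x->q8 q11-y->q11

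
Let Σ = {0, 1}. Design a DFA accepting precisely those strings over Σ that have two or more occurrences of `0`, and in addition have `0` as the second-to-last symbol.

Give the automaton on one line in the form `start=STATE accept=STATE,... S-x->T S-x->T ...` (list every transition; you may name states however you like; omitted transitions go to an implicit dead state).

Handle the two conditions separately and then intersect. The first has 4 states tracking the count of `0`s, saturating at 3; the second has 7 states tracking the last 2 symbols read. A product state is a pair (one from each), accepting exactly when both do. After merging equivalent states the machine shrinks.
A 6-state machine:
        0   1  
>  S0   S1  S0 
   S1   S2  S3 
 * S2   S2  S4 
   S3   S5  S3 
 * S4   S5  S3 
   S5   S2  S4 
(> = start, * = accepting)

start=S0 accept=S2,S4 S0-0->S1 S0-1->S0 S1-0->S2 S1-1->S3 S2-0->S2 S2-1->S4 S3-0->S5 S3-1->S3 S4-0->S5 S4-1->S3 S5-0->S2 S5-1->S4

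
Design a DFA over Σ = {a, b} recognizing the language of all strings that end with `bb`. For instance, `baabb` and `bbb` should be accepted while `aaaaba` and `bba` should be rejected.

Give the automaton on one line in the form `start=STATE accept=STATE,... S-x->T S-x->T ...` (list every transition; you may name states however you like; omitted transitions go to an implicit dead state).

Remember how much of `bb` the current input suffix matches. State S0 means no match yet; S1 means the last symbol is `b`; S2 means the last 2 symbols are `bb`. Only S2 accepts. On a mismatch, fall back to the longest proper suffix that is still a prefix of `bb`.
With 3 states:
        a   b  
>  S0   S0  S1 
   S1   S0  S2 
 * S2   S0  S2 
(> = start, * = accepting)

start=S0 accept=S2 S0-a->S0 S0-b->S1 S1-a->S0 S1-b->S2 S2-a->S0 S2-b->S2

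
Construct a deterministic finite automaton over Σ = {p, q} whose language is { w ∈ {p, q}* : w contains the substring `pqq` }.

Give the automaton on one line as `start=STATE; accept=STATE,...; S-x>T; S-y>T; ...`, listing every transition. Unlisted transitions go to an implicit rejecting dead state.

start=A; accept=D; A-p>B; A-q>A; B-p>B; B-q>C; C-p>B; C-q>D; D-p>D; D-q>D

Track how much of `pqq` has been matched so far: state A is no progress, D is the absorbing accept state reached once `pqq` has occurred. Intermediate states record partial matches; on a mismatch, fall back to the longest reusable overlap.
With 4 states:
       p  q 
>  A   B  A 
   B   B  C 
   C   B  D 
 * D   D  D 
(> = start, * = accepting)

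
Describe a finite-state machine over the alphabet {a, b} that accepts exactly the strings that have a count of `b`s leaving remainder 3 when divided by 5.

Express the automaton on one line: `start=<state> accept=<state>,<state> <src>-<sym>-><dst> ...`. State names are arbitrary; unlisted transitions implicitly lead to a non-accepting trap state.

Keep the running count of `b`s modulo 5: each `b` advances along the cycle q0 → q1 → q2 → q3 → q4 → q0 while other symbols loop. Accept at q3.
5 states suffice.
        a   b  
>  q0   q0  q1 
   q1   q1  q2 
   q2   q2  q3 
 * q3   q3  q4 
   q4   q4  q0 
(> = start, * = accepting)

start=q0 accept=q3 q0-a->q0 q0-b->q1 q1-a->q1 q1-b->q2 q2-a->q2 q2-b->q3 q3-a->q3 q3-b->q4 q4-a->q4 q4-b->q0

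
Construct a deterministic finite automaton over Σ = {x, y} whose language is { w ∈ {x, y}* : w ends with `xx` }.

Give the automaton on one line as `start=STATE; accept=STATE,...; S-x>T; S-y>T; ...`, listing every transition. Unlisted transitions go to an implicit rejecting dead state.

start=s0; accept=s2; s0-x>s1; s0-y>s0; s1-x>s2; s1-y>s0; s2-x>s2; s2-y>s0

Remember how much of `xx` the current input suffix matches. State s0 means no match yet; s1 means the last symbol is `x`; s2 means the last 2 symbols are `xx`. Only s2 accepts. On a mismatch, fall back to the longest proper suffix that is still a prefix of `xx`.
With 3 states:
        x   y  
>  s0   s1  s0 
   s1   s2  s0 
 * s2   s2  s0 
(> = start, * = accepting)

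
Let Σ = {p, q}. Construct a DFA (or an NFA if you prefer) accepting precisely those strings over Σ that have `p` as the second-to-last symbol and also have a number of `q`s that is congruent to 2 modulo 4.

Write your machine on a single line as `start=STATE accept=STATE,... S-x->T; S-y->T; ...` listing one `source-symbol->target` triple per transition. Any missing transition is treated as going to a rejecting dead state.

Run two small machines in parallel and take their product. The first has 7 states tracking the last 2 symbols read; the second has 4 states tracking the count of `q`s modulo 4. A product state is a pair (one from each), accepting exactly when both do.
A 19-state machine:
          p    q  
>  S0     S1   S2 
   S1     S3   S4 
   S2     S5   S6 
   S3     S3   S4 
   S4     S5   S6 
   S5     S7   S8 
   S6     S9  S10 
   S7     S7   S8 
 * S8     S9  S10 
   S9    S11  S12 
   S10   S13  S14 
 * S11   S11  S12 
   S12   S13  S14 
   S13   S15  S16 
   S14   S17  S18 
   S15   S15  S16 
   S16   S17  S18 
   S17    S3   S4 
   S18    S5   S6 
(> = start, * = accepting)

start=S0; accept=S8,S11; S0-p->S1; S0-q->S2; S1-p->S3; S1-q->S4; S2-p->S5; S2-q->S6; S3-p->S3; S3-q->S4; S4-p->S5; S4-q->S6; S5-p->S7; S5-q->S8; S6-p->S9; S6-q->S10; S7-p->S7; S7-q->S8; S8-p->S9; S8-q->S10; S9-p->S11; S9-q->S12; S10-p->S13; S10-q->S14; S11-p->S11; S11-q->S12; S12-p->S13; S12-q->S14; S13-p->S15; S13-q->S16; S14-p->S17; S14-q->S18; S15-p->S15; S15-q->S16; S16-p->S17; S16-q->S18; S17-p->S3; S17-q->S4; S18-p->S5; S18-q->S6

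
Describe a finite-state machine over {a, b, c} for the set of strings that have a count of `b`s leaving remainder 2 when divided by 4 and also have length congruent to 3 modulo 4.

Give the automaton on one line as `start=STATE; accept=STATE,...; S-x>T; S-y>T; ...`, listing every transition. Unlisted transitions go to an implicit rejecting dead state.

Handle the two conditions separately and then intersect. The first has 4 states tracking the count of `b`s modulo 4; the second has 4 states tracking the input length modulo 4. A product state is a pair (one from each), accepting exactly when both do.
With 16 states:
          a    b    c  
>  S0     S1   S2   S1 
   S1     S3   S4   S3 
   S2     S4   S5   S4 
   S3     S6   S7   S6 
   S4     S7   S8   S7 
   S5     S8   S9   S8 
   S6     S0  S10   S0 
   S7    S10  S11  S10 
 * S8    S11  S12  S11 
   S9    S12   S0  S12 
   S10    S2  S13   S2 
   S11   S13  S14  S13 
   S12   S14   S1  S14 
   S13    S5  S15   S5 
   S14   S15   S3  S15 
   S15    S9   S6   S9 
(> = start, * = accepting)

start=S0; accept=S8; S0-a>S1; S0-b>S2; S0-c>S1; S1-a>S3; S1-b>S4; S1-c>S3; S2-a>S4; S2-b>S5; S2-c>S4; S3-a>S6; S3-b>S7; S3-c>S6; S4-a>S7; S4-b>S8; S4-c>S7; S5-a>S8; S5-b>S9; S5-c>S8; S6-a>S0; S6-b>S10; S6-c>S0; S7-a>S10; S7-b>S11; S7-c>S10; S8-a>S11; S8-b>S12; S8-c>S11; S9-a>S12; S9-b>S0; S9-c>S12; S10-a>S2; S10-b>S13; S10-c>S2; S11-a>S13; S11-b>S14; S11-c>S13; S12-a>S14; S12-b>S1; S12-c>S14; S13-a>S5; S13-b>S15; S13-c>S5; S14-a>S15; S14-b>S3; S14-c>S15; S15-a>S9; S15-b>S6; S15-c>S9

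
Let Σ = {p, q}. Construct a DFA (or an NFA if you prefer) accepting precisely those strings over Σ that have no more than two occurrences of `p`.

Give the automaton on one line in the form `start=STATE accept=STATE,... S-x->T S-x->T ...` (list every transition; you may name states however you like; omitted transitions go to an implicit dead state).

Only the number of `p`s matters, and only up to 3. Make a chain A → B → C → D advanced by each `p` (with D absorbing); every other symbol self-loops. The accepting set is {A, B, C}.
A 4-state machine:
       p  q 
>* A   B  A 
 * B   C  B 
 * C   D  C 
   D   D  D 
(> = start, * = accepting)

start=A accept=A,B,C A-p->B A-q->A B-p->C B-q->B C-p->D C-q->C D-p->D D-q->D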